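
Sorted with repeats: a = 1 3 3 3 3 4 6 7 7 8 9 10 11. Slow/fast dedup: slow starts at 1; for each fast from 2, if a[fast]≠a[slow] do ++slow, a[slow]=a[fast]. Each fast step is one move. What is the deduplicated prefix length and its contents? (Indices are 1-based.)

(s=1,f=2) a[fast]=3≠a[slow]=1 write a[2]=3 → slow++,fast++
(s=2,f=3) a[fast]=3=a[slow] dup → fast++
(s=2,f=4) a[fast]=3=a[slow] dup → fast++
(s=2,f=5) a[fast]=3=a[slow] dup → fast++
(s=2,f=6) a[fast]=4≠a[slow]=3 write a[3]=4 → slow++,fast++
(s=3,f=7) a[fast]=6≠a[slow]=4 write a[4]=6 → slow++,fast++
(s=4,f=8) a[fast]=7≠a[slow]=6 write a[5]=7 → slow++,fast++
(s=5,f=9) a[fast]=7=a[slow] dup → fast++
(s=5,f=10) a[fast]=8≠a[slow]=7 write a[6]=8 → slow++,fast++
(s=6,f=11) a[fast]=9≠a[slow]=8 write a[7]=9 → slow++,fast++
(s=7,f=12) a[fast]=10≠a[slow]=9 write a[8]=10 → slow++,fast++
(s=8,f=13) a[fast]=11≠a[slow]=10 write a[9]=11 → slow++,fast++

length 9; prefix = [1, 3, 4, 6, 7, 8, 9, 10, 11]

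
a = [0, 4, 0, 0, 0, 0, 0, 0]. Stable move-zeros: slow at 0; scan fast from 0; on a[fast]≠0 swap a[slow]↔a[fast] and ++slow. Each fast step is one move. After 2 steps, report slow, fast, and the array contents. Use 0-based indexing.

slow=1, fast=2, a=[4, 0, 0, 0, 0, 0, 0, 0]

(s=0,f=0) a[fast]=0 → fast++
(s=0,f=1) a[fast]=4≠0 swap→a[0]=4 → slow++,fast++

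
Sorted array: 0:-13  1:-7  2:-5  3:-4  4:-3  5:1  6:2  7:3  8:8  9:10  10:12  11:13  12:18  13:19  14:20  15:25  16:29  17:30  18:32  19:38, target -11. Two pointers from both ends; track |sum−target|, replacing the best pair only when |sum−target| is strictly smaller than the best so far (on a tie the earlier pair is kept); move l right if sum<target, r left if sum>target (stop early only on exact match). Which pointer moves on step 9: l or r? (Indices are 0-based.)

r

[0,19] -13+38=25 d=36 * → r--
[0,18] -13+32=19 d=30 * → r--
[0,17] -13+30=17 d=28 * → r--
[0,16] -13+29=16 d=27 * → r--
[0,15] -13+25=12 d=23 * → r--
[0,14] -13+20=7 d=18 * → r--
[0,13] -13+19=6 d=17 * → r--
[0,12] -13+18=5 d=16 * → r--
[0,11] -13+13=0 d=11 * → r--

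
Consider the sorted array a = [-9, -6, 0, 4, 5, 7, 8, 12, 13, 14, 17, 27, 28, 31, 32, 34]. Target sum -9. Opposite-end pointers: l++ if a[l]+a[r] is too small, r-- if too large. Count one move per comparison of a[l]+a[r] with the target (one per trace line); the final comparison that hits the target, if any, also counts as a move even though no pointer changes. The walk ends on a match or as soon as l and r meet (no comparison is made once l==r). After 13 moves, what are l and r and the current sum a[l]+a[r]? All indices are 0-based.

l=0, r=2, sum=-9

[0,15] -9+34=25 >-9 → r--
[0,14] -9+32=23 >-9 → r--
[0,13] -9+31=22 >-9 → r--
[0,12] -9+28=19 >-9 → r--
[0,11] -9+27=18 >-9 → r--
[0,10] -9+17=8 >-9 → r--
[0,9] -9+14=5 >-9 → r--
[0,8] -9+13=4 >-9 → r--
[0,7] -9+12=3 >-9 → r--
[0,6] -9+8=-1 >-9 → r--
[0,5] -9+7=-2 >-9 → r--
[0,4] -9+5=-4 >-9 → r--
[0,3] -9+4=-5 >-9 → r--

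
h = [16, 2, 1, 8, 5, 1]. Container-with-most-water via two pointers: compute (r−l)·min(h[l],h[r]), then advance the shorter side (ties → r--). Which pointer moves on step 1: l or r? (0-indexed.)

r

l=0 r=5: min(16,1)*5=5 best=5 *, r--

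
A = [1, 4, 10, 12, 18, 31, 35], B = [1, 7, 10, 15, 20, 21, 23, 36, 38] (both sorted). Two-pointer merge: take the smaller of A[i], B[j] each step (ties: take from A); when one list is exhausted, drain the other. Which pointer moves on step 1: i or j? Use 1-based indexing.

i

i=1 j=1: A[i]=1<=B[j]=1 take 1, i++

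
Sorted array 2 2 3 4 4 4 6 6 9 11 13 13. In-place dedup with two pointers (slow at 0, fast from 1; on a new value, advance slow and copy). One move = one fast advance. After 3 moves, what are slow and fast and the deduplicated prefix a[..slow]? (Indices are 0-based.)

slow=2, fast=4, prefix=[2, 3, 4]

(s=0,f=1) a[fast]=2=a[slow] dup → fast++
(s=0,f=2) a[fast]=3≠a[slow]=2 write a[1]=3 → slow++,fast++
(s=1,f=3) a[fast]=4≠a[slow]=3 write a[2]=4 → slow++,fast++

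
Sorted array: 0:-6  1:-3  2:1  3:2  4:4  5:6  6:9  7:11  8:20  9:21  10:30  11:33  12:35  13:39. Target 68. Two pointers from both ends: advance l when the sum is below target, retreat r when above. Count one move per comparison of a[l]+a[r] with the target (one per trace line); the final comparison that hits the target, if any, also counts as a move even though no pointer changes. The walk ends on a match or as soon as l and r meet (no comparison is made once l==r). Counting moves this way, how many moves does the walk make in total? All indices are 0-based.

[0,13] -6+39=33 <68 → l++
[1,13] -3+39=36 <68 → l++
[2,13] 1+39=40 <68 → l++
[3,13] 2+39=41 <68 → l++
[4,13] 4+39=43 <68 → l++
[5,13] 6+39=45 <68 → l++
[6,13] 9+39=48 <68 → l++
[7,13] 11+39=50 <68 → l++
[8,13] 20+39=59 <68 → l++
[9,13] 21+39=60 <68 → l++
[10,13] 30+39=69 >68 → r--
[10,12] 30+35=65 <68 → l++
[11,12] 33+35=68 → found

13 moves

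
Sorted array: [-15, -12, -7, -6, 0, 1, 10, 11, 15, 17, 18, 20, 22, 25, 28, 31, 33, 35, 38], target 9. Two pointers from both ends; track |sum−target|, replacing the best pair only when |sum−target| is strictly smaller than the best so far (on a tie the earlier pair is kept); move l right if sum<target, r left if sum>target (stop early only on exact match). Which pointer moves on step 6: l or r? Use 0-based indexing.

[0,18] -15+38=23 d=14 * → r--
[0,17] -15+35=20 d=11 * → r--
[0,16] -15+33=18 d=9 * → r--
[0,15] -15+31=16 d=7 * → r--
[0,14] -15+28=13 d=4 * → r--
[0,13] -15+25=10 d=1 * → r--

r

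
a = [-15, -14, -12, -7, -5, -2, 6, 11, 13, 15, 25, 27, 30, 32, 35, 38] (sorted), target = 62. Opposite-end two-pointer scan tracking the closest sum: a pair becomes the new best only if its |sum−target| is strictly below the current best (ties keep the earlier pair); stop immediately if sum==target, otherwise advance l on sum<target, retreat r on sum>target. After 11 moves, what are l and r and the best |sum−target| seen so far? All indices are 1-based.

l=11, r=15, best |Δ|=1

l=1 r=16: -15+38=23 d=39 *, l++
l=2 r=16: -14+38=24 d=38 *, l++
l=3 r=16: -12+38=26 d=36 *, l++
l=4 r=16: -7+38=31 d=31 *, l++
l=5 r=16: -5+38=33 d=29 *, l++
l=6 r=16: -2+38=36 d=26 *, l++
l=7 r=16: 6+38=44 d=18 *, l++
l=8 r=16: 11+38=49 d=13 *, l++
l=9 r=16: 13+38=51 d=11 *, l++
l=10 r=16: 15+38=53 d=9 *, l++
l=11 r=16: 25+38=63 d=1 *, r--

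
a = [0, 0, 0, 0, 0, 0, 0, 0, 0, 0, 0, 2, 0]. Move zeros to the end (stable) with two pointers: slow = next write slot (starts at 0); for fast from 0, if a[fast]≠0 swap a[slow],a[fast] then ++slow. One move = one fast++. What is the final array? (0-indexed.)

slow=0 fast=0: a[fast]=0, fast++
slow=0 fast=1: a[fast]=0, fast++
slow=0 fast=2: a[fast]=0, fast++
slow=0 fast=3: a[fast]=0, fast++
slow=0 fast=4: a[fast]=0, fast++
slow=0 fast=5: a[fast]=0, fast++
slow=0 fast=6: a[fast]=0, fast++
slow=0 fast=7: a[fast]=0, fast++
slow=0 fast=8: a[fast]=0, fast++
slow=0 fast=9: a[fast]=0, fast++
slow=0 fast=10: a[fast]=0, fast++
slow=0 fast=11: a[fast]=2≠0 swap→a[0]=2, slow++,fast++
slow=1 fast=12: a[fast]=0, fast++

[2, 0, 0, 0, 0, 0, 0, 0, 0, 0, 0, 0, 0]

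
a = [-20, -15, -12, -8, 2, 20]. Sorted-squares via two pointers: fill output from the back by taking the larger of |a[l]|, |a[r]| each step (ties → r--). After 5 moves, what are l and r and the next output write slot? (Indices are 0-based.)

l=4, r=4, next write slot=0

l=0 r=5: |-20|<=|20| out[5]=400, r--
l=0 r=4: |-20|>|2| out[4]=400, l++
l=1 r=4: |-15|>|2| out[3]=225, l++
l=2 r=4: |-12|>|2| out[2]=144, l++
l=3 r=4: |-8|>|2| out[1]=64, l++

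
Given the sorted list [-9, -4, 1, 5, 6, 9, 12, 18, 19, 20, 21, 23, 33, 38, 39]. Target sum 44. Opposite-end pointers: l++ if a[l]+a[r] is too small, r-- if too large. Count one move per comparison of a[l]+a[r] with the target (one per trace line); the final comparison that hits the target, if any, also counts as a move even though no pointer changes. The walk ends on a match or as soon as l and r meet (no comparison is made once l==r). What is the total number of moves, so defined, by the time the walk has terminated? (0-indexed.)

[0,14] -9+39=30 <44 → l++
[1,14] -4+39=35 <44 → l++
[2,14] 1+39=40 <44 → l++
[3,14] 5+39=44 → found

4 moves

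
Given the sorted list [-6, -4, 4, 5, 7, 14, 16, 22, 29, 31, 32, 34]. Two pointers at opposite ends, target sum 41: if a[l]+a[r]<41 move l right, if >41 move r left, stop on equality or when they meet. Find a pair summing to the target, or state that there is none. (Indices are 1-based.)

[1,12] -6+34=28 <41 → l++
[2,12] -4+34=30 <41 → l++
[3,12] 4+34=38 <41 → l++
[4,12] 5+34=39 <41 → l++
[5,12] 7+34=41 → found

(7, 34)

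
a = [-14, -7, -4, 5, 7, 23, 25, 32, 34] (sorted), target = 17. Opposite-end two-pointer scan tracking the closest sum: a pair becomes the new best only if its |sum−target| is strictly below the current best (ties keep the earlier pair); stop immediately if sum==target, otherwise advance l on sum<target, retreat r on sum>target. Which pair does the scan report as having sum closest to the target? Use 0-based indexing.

l=0 r=8: -14+34=20 d=3 *, r--
l=0 r=7: -14+32=18 d=1 *, r--
l=0 r=6: -14+25=11 d=6, l++
l=1 r=6: -7+25=18 d=1, r--
l=1 r=5: -7+23=16 d=1, l++
l=2 r=5: -4+23=19 d=2, r--
l=2 r=4: -4+7=3 d=14, l++
l=3 r=4: 5+7=12 d=5, l++

pair (-14, 32) with sum 18 (|Δ|=1)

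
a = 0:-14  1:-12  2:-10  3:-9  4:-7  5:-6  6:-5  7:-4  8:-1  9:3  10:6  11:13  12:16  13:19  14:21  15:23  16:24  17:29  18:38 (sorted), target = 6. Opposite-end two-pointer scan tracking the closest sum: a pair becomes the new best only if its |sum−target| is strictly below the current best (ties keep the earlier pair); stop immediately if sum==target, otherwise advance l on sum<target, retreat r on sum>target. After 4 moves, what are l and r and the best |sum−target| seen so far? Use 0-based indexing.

l=0 r=18: -14+38=24 d=18 *, r--
l=0 r=17: -14+29=15 d=9 *, r--
l=0 r=16: -14+24=10 d=4 *, r--
l=0 r=15: -14+23=9 d=3 *, r--

l=0, r=14, best |Δ|=3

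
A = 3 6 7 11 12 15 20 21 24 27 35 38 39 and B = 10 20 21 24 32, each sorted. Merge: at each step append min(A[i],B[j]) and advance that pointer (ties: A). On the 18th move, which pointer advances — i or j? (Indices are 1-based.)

i=1 j=1: A[i]=3<=B[j]=10 take 3, i++
i=2 j=1: A[i]=6<=B[j]=10 take 6, i++
i=3 j=1: A[i]=7<=B[j]=10 take 7, i++
i=4 j=1: A[i]=11>B[j]=10 take 10, j++
i=4 j=2: A[i]=11<=B[j]=20 take 11, i++
i=5 j=2: A[i]=12<=B[j]=20 take 12, i++
i=6 j=2: A[i]=15<=B[j]=20 take 15, i++
i=7 j=2: A[i]=20<=B[j]=20 take 20, i++
i=8 j=2: A[i]=21>B[j]=20 take 20, j++
i=8 j=3: A[i]=21<=B[j]=21 take 21, i++
i=9 j=3: A[i]=24>B[j]=21 take 21, j++
i=9 j=4: A[i]=24<=B[j]=24 take 24, i++
i=10 j=4: A[i]=27>B[j]=24 take 24, j++
i=10 j=5: A[i]=27<=B[j]=32 take 27, i++
i=11 j=5: A[i]=35>B[j]=32 take 32, j++
i=11 j=6: B done, take A[i]=35, i++
i=12 j=6: B done, take A[i]=38, i++
i=13 j=6: B done, take A[i]=39, i++

i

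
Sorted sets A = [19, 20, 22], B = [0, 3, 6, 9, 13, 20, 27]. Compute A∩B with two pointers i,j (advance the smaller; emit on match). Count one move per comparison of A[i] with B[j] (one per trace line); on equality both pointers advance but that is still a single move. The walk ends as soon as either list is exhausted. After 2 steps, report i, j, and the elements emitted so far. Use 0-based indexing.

i=0 j=0: 19>0, j++
i=0 j=1: 19>3, j++

i=0, j=2, emitted=[]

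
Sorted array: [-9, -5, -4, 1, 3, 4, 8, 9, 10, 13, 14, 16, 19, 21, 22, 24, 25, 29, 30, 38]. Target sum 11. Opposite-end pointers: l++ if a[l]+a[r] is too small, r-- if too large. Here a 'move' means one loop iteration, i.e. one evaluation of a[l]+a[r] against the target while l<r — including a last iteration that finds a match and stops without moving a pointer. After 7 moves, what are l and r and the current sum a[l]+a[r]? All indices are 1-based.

[1,20] -9+38=29 >11 → r--
[1,19] -9+30=21 >11 → r--
[1,18] -9+29=20 >11 → r--
[1,17] -9+25=16 >11 → r--
[1,16] -9+24=15 >11 → r--
[1,15] -9+22=13 >11 → r--
[1,14] -9+21=12 >11 → r--

l=1, r=13, sum=10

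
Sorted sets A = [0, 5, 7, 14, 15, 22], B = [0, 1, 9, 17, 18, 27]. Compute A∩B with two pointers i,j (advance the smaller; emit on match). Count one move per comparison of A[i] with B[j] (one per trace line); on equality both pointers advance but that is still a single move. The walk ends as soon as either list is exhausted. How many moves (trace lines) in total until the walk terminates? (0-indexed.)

10 moves

i=0 j=0: 0==0 emit, i++,j++
i=1 j=1: 5>1, j++
i=1 j=2: 5<9, i++
i=2 j=2: 7<9, i++
i=3 j=2: 14>9, j++
i=3 j=3: 14<17, i++
i=4 j=3: 15<17, i++
i=5 j=3: 22>17, j++
i=5 j=4: 22>18, j++
i=5 j=5: 22<27, i++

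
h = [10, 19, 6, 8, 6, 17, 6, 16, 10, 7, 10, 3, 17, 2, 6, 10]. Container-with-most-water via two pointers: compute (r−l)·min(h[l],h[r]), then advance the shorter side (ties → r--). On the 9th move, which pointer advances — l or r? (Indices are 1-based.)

[1,16] min(10,10)*15=150 best=150 * → r--
[1,15] min(10,6)*14=84 best=150 → r--
[1,14] min(10,2)*13=26 best=150 → r--
[1,13] min(10,17)*12=120 best=150 → l++
[2,13] min(19,17)*11=187 best=187 * → r--
[2,12] min(19,3)*10=30 best=187 → r--
[2,11] min(19,10)*9=90 best=187 → r--
[2,10] min(19,7)*8=56 best=187 → r--
[2,9] min(19,10)*7=70 best=187 → r--

r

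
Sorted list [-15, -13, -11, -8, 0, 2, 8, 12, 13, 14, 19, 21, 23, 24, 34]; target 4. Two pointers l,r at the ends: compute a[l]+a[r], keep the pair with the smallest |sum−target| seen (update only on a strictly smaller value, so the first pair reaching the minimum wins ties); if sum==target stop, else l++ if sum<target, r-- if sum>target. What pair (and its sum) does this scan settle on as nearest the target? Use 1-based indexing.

pair (-15, 19) with sum 4 (|Δ|=0)

[1,15] -15+34=19 d=15 * → r--
[1,14] -15+24=9 d=5 * → r--
[1,13] -15+23=8 d=4 * → r--
[1,12] -15+21=6 d=2 * → r--
[1,11] -15+19=4 d=0 * → stop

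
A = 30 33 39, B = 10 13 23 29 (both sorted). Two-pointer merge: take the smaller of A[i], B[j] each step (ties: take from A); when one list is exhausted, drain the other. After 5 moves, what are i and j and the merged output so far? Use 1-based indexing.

i=2, j=5, merged so far=[10, 13, 23, 29, 30]

[i=1,j=1] A[i]=30>B[j]=10 take 10 → j++
[i=1,j=2] A[i]=30>B[j]=13 take 13 → j++
[i=1,j=3] A[i]=30>B[j]=23 take 23 → j++
[i=1,j=4] A[i]=30>B[j]=29 take 29 → j++
[i=1,j=5] B done, take A[i]=30 → i++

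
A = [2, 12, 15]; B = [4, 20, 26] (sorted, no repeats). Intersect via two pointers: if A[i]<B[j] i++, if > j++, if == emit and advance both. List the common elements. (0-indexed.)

i=0 j=0: 2<4, i++
i=1 j=0: 12>4, j++
i=1 j=1: 12<20, i++
i=2 j=1: 15<20, i++

intersection = []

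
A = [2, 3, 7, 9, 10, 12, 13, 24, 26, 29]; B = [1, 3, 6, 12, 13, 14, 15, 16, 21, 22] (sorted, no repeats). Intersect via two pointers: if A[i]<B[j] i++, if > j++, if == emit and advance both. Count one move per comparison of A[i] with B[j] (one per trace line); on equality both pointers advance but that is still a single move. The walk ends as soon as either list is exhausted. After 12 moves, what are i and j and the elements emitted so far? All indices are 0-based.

i=0 j=0: 2>1, j++
i=0 j=1: 2<3, i++
i=1 j=1: 3==3 emit, i++,j++
i=2 j=2: 7>6, j++
i=2 j=3: 7<12, i++
i=3 j=3: 9<12, i++
i=4 j=3: 10<12, i++
i=5 j=3: 12==12 emit, i++,j++
i=6 j=4: 13==13 emit, i++,j++
i=7 j=5: 24>14, j++
i=7 j=6: 24>15, j++
i=7 j=7: 24>16, j++

i=7, j=8, emitted=[3, 12, 13]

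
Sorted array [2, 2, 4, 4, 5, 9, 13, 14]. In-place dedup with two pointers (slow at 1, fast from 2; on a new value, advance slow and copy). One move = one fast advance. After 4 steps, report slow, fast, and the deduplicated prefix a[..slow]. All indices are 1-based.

slow=3, fast=6, prefix=[2, 4, 5]

(s=1,f=2) a[fast]=2=a[slow] dup → fast++
(s=1,f=3) a[fast]=4≠a[slow]=2 write a[2]=4 → slow++,fast++
(s=2,f=4) a[fast]=4=a[slow] dup → fast++
(s=2,f=5) a[fast]=5≠a[slow]=4 write a[3]=5 → slow++,fast++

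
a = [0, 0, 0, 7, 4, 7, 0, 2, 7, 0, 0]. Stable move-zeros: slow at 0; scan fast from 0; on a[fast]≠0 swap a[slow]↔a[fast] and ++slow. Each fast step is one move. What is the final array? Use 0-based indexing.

[7, 4, 7, 2, 7, 0, 0, 0, 0, 0, 0]

slow=0 fast=0: a[fast]=0, fast++
slow=0 fast=1: a[fast]=0, fast++
slow=0 fast=2: a[fast]=0, fast++
slow=0 fast=3: a[fast]=7≠0 swap→a[0]=7, slow++,fast++
slow=1 fast=4: a[fast]=4≠0 swap→a[1]=4, slow++,fast++
slow=2 fast=5: a[fast]=7≠0 swap→a[2]=7, slow++,fast++
slow=3 fast=6: a[fast]=0, fast++
slow=3 fast=7: a[fast]=2≠0 swap→a[3]=2, slow++,fast++
slow=4 fast=8: a[fast]=7≠0 swap→a[4]=7, slow++,fast++
slow=5 fast=9: a[fast]=0, fast++
slow=5 fast=10: a[fast]=0, fast++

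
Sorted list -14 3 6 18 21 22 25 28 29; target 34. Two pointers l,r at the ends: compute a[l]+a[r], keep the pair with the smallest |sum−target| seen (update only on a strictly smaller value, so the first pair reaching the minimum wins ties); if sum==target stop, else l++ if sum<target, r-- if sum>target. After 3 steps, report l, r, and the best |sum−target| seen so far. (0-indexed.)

l=2, r=7, best |Δ|=1

[0,8] -14+29=15 d=19 * → l++
[1,8] 3+29=32 d=2 * → l++
[2,8] 6+29=35 d=1 * → r--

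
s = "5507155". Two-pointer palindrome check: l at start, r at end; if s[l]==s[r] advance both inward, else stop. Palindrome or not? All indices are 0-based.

not a palindrome (mismatch at 2,4)

[0,6] '5'=='5' → l++,r--
[1,5] '5'=='5' → l++,r--
[2,4] '0'!='1' → stop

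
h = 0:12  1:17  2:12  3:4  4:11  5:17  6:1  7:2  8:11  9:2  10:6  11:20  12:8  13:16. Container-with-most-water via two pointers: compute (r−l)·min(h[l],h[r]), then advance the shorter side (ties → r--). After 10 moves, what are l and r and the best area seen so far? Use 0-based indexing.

l=8, r=11, best area=192

l=0 r=13: min(12,16)*13=156 best=156 *, l++
l=1 r=13: min(17,16)*12=192 best=192 *, r--
l=1 r=12: min(17,8)*11=88 best=192, r--
l=1 r=11: min(17,20)*10=170 best=192, l++
l=2 r=11: min(12,20)*9=108 best=192, l++
l=3 r=11: min(4,20)*8=32 best=192, l++
l=4 r=11: min(11,20)*7=77 best=192, l++
l=5 r=11: min(17,20)*6=102 best=192, l++
l=6 r=11: min(1,20)*5=5 best=192, l++
l=7 r=11: min(2,20)*4=8 best=192, l++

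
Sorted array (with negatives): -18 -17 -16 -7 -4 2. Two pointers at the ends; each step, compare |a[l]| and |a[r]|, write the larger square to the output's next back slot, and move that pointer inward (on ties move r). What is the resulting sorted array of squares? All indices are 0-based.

[4, 16, 49, 256, 289, 324]

l=0 r=5: |-18|>|2| out[5]=324, l++
l=1 r=5: |-17|>|2| out[4]=289, l++
l=2 r=5: |-16|>|2| out[3]=256, l++
l=3 r=5: |-7|>|2| out[2]=49, l++
l=4 r=5: |-4|>|2| out[1]=16, l++
l=5 r=5: |2|<=|2| out[0]=4, r--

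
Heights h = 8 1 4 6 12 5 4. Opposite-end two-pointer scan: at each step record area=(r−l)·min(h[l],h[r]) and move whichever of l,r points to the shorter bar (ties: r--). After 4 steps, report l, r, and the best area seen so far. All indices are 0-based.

l=0 r=6: min(8,4)*6=24 best=24 *, r--
l=0 r=5: min(8,5)*5=25 best=25 *, r--
l=0 r=4: min(8,12)*4=32 best=32 *, l++
l=1 r=4: min(1,12)*3=3 best=32, l++

l=2, r=4, best area=32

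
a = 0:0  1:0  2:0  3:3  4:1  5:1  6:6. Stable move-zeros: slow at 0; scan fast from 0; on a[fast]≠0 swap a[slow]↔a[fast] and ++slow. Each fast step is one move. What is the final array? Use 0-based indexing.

slow=0 fast=0: a[fast]=0, fast++
slow=0 fast=1: a[fast]=0, fast++
slow=0 fast=2: a[fast]=0, fast++
slow=0 fast=3: a[fast]=3≠0 swap→a[0]=3, slow++,fast++
slow=1 fast=4: a[fast]=1≠0 swap→a[1]=1, slow++,fast++
slow=2 fast=5: a[fast]=1≠0 swap→a[2]=1, slow++,fast++
slow=3 fast=6: a[fast]=6≠0 swap→a[3]=6, slow++,fast++

[3, 1, 1, 6, 0, 0, 0]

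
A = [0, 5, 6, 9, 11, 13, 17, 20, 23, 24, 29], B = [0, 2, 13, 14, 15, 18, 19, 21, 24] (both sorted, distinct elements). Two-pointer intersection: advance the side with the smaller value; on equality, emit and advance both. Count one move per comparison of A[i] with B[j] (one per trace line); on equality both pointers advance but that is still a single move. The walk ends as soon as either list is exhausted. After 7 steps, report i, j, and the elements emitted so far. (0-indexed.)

[i=0,j=0] 0==0 emit → i++,j++
[i=1,j=1] 5>2 → j++
[i=1,j=2] 5<13 → i++
[i=2,j=2] 6<13 → i++
[i=3,j=2] 9<13 → i++
[i=4,j=2] 11<13 → i++
[i=5,j=2] 13==13 emit → i++,j++

i=6, j=3, emitted=[0, 13]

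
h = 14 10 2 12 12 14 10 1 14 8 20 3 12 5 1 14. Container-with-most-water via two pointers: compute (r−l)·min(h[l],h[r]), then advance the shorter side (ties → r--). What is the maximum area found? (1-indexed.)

l=1 r=16: min(14,14)*15=210 best=210 *, r--
l=1 r=15: min(14,1)*14=14 best=210, r--
l=1 r=14: min(14,5)*13=65 best=210, r--
l=1 r=13: min(14,12)*12=144 best=210, r--
l=1 r=12: min(14,3)*11=33 best=210, r--
l=1 r=11: min(14,20)*10=140 best=210, l++
l=2 r=11: min(10,20)*9=90 best=210, l++
l=3 r=11: min(2,20)*8=16 best=210, l++
l=4 r=11: min(12,20)*7=84 best=210, l++
l=5 r=11: min(12,20)*6=72 best=210, l++
l=6 r=11: min(14,20)*5=70 best=210, l++
l=7 r=11: min(10,20)*4=40 best=210, l++
l=8 r=11: min(1,20)*3=3 best=210, l++
l=9 r=11: min(14,20)*2=28 best=210, l++
l=10 r=11: min(8,20)*1=8 best=210, l++

max area = 210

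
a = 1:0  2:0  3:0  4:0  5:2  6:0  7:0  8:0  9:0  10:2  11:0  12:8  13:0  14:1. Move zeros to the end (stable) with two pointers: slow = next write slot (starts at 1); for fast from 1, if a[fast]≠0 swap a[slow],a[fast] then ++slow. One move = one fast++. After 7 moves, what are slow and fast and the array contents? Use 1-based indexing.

slow=2, fast=8, a=[2, 0, 0, 0, 0, 0, 0, 0, 0, 2, 0, 8, 0, 1]

slow=1 fast=1: a[fast]=0, fast++
slow=1 fast=2: a[fast]=0, fast++
slow=1 fast=3: a[fast]=0, fast++
slow=1 fast=4: a[fast]=0, fast++
slow=1 fast=5: a[fast]=2≠0 swap→a[1]=2, slow++,fast++
slow=2 fast=6: a[fast]=0, fast++
slow=2 fast=7: a[fast]=0, fast++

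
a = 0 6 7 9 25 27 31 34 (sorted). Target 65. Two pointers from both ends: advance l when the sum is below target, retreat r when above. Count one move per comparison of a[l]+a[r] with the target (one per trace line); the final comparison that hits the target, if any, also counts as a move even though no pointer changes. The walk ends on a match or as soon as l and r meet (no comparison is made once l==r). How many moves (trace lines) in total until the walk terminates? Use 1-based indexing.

[1,8] 0+34=34 <65 → l++
[2,8] 6+34=40 <65 → l++
[3,8] 7+34=41 <65 → l++
[4,8] 9+34=43 <65 → l++
[5,8] 25+34=59 <65 → l++
[6,8] 27+34=61 <65 → l++
[7,8] 31+34=65 → found

7 moves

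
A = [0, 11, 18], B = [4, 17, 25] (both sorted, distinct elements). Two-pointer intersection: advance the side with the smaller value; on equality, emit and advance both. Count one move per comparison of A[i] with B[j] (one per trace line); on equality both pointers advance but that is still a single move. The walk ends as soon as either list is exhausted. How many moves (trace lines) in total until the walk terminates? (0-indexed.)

5 moves

[i=0,j=0] 0<4 → i++
[i=1,j=0] 11>4 → j++
[i=1,j=1] 11<17 → i++
[i=2,j=1] 18>17 → j++
[i=2,j=2] 18<25 → i++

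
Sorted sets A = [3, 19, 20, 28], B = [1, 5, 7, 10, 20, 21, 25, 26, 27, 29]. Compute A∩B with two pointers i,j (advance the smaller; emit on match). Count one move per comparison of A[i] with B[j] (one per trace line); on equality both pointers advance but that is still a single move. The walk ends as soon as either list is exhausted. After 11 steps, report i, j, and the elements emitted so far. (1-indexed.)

i=1 j=1: 3>1, j++
i=1 j=2: 3<5, i++
i=2 j=2: 19>5, j++
i=2 j=3: 19>7, j++
i=2 j=4: 19>10, j++
i=2 j=5: 19<20, i++
i=3 j=5: 20==20 emit, i++,j++
i=4 j=6: 28>21, j++
i=4 j=7: 28>25, j++
i=4 j=8: 28>26, j++
i=4 j=9: 28>27, j++

i=4, j=10, emitted=[20]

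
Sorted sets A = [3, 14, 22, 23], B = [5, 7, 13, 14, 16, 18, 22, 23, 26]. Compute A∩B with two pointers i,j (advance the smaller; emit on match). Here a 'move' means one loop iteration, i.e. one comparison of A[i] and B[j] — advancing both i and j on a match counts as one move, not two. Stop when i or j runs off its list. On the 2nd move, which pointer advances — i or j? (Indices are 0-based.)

i=0 j=0: 3<5, i++
i=1 j=0: 14>5, j++

j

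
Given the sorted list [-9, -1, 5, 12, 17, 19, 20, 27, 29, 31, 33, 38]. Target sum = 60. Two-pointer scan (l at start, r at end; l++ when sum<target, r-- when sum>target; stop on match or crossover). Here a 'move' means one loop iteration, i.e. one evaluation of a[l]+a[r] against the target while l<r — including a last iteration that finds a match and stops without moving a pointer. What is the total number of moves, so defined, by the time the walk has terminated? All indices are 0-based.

[0,11] -9+38=29 <60 → l++
[1,11] -1+38=37 <60 → l++
[2,11] 5+38=43 <60 → l++
[3,11] 12+38=50 <60 → l++
[4,11] 17+38=55 <60 → l++
[5,11] 19+38=57 <60 → l++
[6,11] 20+38=58 <60 → l++
[7,11] 27+38=65 >60 → r--
[7,10] 27+33=60 → found

9 moves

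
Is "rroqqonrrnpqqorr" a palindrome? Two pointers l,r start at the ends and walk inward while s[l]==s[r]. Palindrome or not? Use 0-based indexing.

l=0 r=15: 'r'=='r', l++,r--
l=1 r=14: 'r'=='r', l++,r--
l=2 r=13: 'o'=='o', l++,r--
l=3 r=12: 'q'=='q', l++,r--
l=4 r=11: 'q'=='q', l++,r--
l=5 r=10: 'o'!='p', stop

not a palindrome (mismatch at 5,10)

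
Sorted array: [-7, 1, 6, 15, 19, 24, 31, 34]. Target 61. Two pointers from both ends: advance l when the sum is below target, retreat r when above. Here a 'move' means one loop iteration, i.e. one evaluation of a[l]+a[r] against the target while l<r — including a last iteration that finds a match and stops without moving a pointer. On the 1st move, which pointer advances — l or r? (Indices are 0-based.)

l

[0,7] -7+34=27 <61 → l++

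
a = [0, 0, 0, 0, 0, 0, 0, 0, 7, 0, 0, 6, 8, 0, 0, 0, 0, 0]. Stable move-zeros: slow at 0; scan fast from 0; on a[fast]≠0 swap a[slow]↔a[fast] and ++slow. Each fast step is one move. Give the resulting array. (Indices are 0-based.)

(s=0,f=0) a[fast]=0 → fast++
(s=0,f=1) a[fast]=0 → fast++
(s=0,f=2) a[fast]=0 → fast++
(s=0,f=3) a[fast]=0 → fast++
(s=0,f=4) a[fast]=0 → fast++
(s=0,f=5) a[fast]=0 → fast++
(s=0,f=6) a[fast]=0 → fast++
(s=0,f=7) a[fast]=0 → fast++
(s=0,f=8) a[fast]=7≠0 swap→a[0]=7 → slow++,fast++
(s=1,f=9) a[fast]=0 → fast++
(s=1,f=10) a[fast]=0 → fast++
(s=1,f=11) a[fast]=6≠0 swap→a[1]=6 → slow++,fast++
(s=2,f=12) a[fast]=8≠0 swap→a[2]=8 → slow++,fast++
(s=3,f=13) a[fast]=0 → fast++
(s=3,f=14) a[fast]=0 → fast++
(s=3,f=15) a[fast]=0 → fast++
(s=3,f=16) a[fast]=0 → fast++
(s=3,f=17) a[fast]=0 → fast++

[7, 6, 8, 0, 0, 0, 0, 0, 0, 0, 0, 0, 0, 0, 0, 0, 0, 0]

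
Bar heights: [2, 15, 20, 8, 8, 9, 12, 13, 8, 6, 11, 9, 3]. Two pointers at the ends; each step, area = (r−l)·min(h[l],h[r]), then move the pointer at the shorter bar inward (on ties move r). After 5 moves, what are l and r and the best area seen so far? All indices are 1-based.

l=1 r=13: min(2,3)*12=24 best=24 *, l++
l=2 r=13: min(15,3)*11=33 best=33 *, r--
l=2 r=12: min(15,9)*10=90 best=90 *, r--
l=2 r=11: min(15,11)*9=99 best=99 *, r--
l=2 r=10: min(15,6)*8=48 best=99, r--

l=2, r=9, best area=99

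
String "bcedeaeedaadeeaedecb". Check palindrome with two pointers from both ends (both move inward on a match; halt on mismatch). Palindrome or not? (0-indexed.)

palindrome

l=0 r=19: 'b'=='b', l++,r--
l=1 r=18: 'c'=='c', l++,r--
l=2 r=17: 'e'=='e', l++,r--
l=3 r=16: 'd'=='d', l++,r--
l=4 r=15: 'e'=='e', l++,r--
l=5 r=14: 'a'=='a', l++,r--
l=6 r=13: 'e'=='e', l++,r--
l=7 r=12: 'e'=='e', l++,r--
l=8 r=11: 'd'=='d', l++,r--
l=9 r=10: 'a'=='a', l++,r--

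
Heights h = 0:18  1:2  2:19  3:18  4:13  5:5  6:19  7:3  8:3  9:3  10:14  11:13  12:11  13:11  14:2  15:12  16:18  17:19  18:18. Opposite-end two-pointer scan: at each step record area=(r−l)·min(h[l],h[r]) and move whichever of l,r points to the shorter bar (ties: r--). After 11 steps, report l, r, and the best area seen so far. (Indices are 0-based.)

[0,18] min(18,18)*18=324 best=324 * → r--
[0,17] min(18,19)*17=306 best=324 → l++
[1,17] min(2,19)*16=32 best=324 → l++
[2,17] min(19,19)*15=285 best=324 → r--
[2,16] min(19,18)*14=252 best=324 → r--
[2,15] min(19,12)*13=156 best=324 → r--
[2,14] min(19,2)*12=24 best=324 → r--
[2,13] min(19,11)*11=121 best=324 → r--
[2,12] min(19,11)*10=110 best=324 → r--
[2,11] min(19,13)*9=117 best=324 → r--
[2,10] min(19,14)*8=112 best=324 → r--

l=2, r=9, best area=324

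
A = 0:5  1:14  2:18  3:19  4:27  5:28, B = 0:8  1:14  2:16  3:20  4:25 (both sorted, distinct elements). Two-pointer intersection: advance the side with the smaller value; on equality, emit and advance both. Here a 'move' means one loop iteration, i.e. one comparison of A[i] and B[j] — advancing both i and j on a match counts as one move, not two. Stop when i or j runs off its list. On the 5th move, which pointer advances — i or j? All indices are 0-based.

[i=0,j=0] 5<8 → i++
[i=1,j=0] 14>8 → j++
[i=1,j=1] 14==14 emit → i++,j++
[i=2,j=2] 18>16 → j++
[i=2,j=3] 18<20 → i++

i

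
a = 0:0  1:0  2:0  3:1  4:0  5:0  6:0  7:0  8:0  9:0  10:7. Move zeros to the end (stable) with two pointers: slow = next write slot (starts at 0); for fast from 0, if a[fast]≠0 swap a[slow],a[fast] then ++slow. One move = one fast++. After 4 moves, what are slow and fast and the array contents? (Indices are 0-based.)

slow=0 fast=0: a[fast]=0, fast++
slow=0 fast=1: a[fast]=0, fast++
slow=0 fast=2: a[fast]=0, fast++
slow=0 fast=3: a[fast]=1≠0 swap→a[0]=1, slow++,fast++

slow=1, fast=4, a=[1, 0, 0, 0, 0, 0, 0, 0, 0, 0, 7]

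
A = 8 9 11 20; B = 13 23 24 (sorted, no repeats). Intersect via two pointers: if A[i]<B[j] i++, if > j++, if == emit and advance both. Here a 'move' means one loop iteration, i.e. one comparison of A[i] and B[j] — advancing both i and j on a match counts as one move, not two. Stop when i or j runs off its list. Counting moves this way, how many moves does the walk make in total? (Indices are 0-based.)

[i=0,j=0] 8<13 → i++
[i=1,j=0] 9<13 → i++
[i=2,j=0] 11<13 → i++
[i=3,j=0] 20>13 → j++
[i=3,j=1] 20<23 → i++

5 moves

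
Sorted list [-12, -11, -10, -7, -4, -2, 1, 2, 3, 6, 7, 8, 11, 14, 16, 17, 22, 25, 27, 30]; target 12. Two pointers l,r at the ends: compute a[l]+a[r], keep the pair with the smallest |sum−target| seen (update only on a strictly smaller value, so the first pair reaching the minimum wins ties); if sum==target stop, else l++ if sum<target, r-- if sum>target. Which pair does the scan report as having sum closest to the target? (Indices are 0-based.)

pair (-10, 22) with sum 12 (|Δ|=0)

l=0 r=19: -12+30=18 d=6 *, r--
l=0 r=18: -12+27=15 d=3 *, r--
l=0 r=17: -12+25=13 d=1 *, r--
l=0 r=16: -12+22=10 d=2, l++
l=1 r=16: -11+22=11 d=1, l++
l=2 r=16: -10+22=12 d=0 *, stop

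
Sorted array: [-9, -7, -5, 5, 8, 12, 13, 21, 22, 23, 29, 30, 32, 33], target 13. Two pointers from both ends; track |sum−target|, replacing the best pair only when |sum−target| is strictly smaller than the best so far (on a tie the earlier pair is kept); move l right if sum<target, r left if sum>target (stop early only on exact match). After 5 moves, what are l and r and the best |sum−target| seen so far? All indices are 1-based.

l=1, r=9, best |Δ|=1

[1,14] -9+33=24 d=11 * → r--
[1,13] -9+32=23 d=10 * → r--
[1,12] -9+30=21 d=8 * → r--
[1,11] -9+29=20 d=7 * → r--
[1,10] -9+23=14 d=1 * → r--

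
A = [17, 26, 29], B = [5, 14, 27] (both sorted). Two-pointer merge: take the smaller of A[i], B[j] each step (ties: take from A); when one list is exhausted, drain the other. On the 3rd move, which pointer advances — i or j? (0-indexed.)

i

[i=0,j=0] A[i]=17>B[j]=5 take 5 → j++
[i=0,j=1] A[i]=17>B[j]=14 take 14 → j++
[i=0,j=2] A[i]=17<=B[j]=27 take 17 → i++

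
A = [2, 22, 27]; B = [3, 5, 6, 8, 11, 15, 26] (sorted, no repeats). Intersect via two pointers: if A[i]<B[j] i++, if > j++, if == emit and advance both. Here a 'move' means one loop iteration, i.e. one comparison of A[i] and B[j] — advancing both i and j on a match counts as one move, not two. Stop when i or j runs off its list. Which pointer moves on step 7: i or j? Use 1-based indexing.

j

[i=1,j=1] 2<3 → i++
[i=2,j=1] 22>3 → j++
[i=2,j=2] 22>5 → j++
[i=2,j=3] 22>6 → j++
[i=2,j=4] 22>8 → j++
[i=2,j=5] 22>11 → j++
[i=2,j=6] 22>15 → j++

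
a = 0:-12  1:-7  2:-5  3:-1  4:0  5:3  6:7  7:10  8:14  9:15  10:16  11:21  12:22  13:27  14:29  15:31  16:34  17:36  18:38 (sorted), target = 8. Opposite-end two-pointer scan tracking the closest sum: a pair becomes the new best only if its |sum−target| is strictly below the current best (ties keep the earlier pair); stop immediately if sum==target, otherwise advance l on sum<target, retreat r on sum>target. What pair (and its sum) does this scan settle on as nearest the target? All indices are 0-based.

[0,18] -12+38=26 d=18 * → r--
[0,17] -12+36=24 d=16 * → r--
[0,16] -12+34=22 d=14 * → r--
[0,15] -12+31=19 d=11 * → r--
[0,14] -12+29=17 d=9 * → r--
[0,13] -12+27=15 d=7 * → r--
[0,12] -12+22=10 d=2 * → r--
[0,11] -12+21=9 d=1 * → r--
[0,10] -12+16=4 d=4 → l++
[1,10] -7+16=9 d=1 → r--
[1,9] -7+15=8 d=0 * → stop

pair (-7, 15) with sum 8 (|Δ|=0)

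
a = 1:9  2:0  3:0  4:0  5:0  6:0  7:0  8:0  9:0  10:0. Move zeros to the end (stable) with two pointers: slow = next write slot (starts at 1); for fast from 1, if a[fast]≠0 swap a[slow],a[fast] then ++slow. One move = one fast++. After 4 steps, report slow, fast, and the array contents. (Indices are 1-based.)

slow=1 fast=1: a[fast]=9≠0 swap→a[1]=9, slow++,fast++
slow=2 fast=2: a[fast]=0, fast++
slow=2 fast=3: a[fast]=0, fast++
slow=2 fast=4: a[fast]=0, fast++

slow=2, fast=5, a=[9, 0, 0, 0, 0, 0, 0, 0, 0, 0]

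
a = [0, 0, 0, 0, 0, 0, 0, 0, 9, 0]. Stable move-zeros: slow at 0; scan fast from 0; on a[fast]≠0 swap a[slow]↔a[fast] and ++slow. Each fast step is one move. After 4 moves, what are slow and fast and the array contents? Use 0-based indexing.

(s=0,f=0) a[fast]=0 → fast++
(s=0,f=1) a[fast]=0 → fast++
(s=0,f=2) a[fast]=0 → fast++
(s=0,f=3) a[fast]=0 → fast++

slow=0, fast=4, a=[0, 0, 0, 0, 0, 0, 0, 0, 9, 0]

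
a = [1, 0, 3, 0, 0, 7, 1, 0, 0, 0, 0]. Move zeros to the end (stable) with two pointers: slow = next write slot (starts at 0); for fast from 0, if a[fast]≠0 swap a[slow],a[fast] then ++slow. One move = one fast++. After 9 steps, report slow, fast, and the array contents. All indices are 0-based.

(s=0,f=0) a[fast]=1≠0 swap→a[0]=1 → slow++,fast++
(s=1,f=1) a[fast]=0 → fast++
(s=1,f=2) a[fast]=3≠0 swap→a[1]=3 → slow++,fast++
(s=2,f=3) a[fast]=0 → fast++
(s=2,f=4) a[fast]=0 → fast++
(s=2,f=5) a[fast]=7≠0 swap→a[2]=7 → slow++,fast++
(s=3,f=6) a[fast]=1≠0 swap→a[3]=1 → slow++,fast++
(s=4,f=7) a[fast]=0 → fast++
(s=4,f=8) a[fast]=0 → fast++

slow=4, fast=9, a=[1, 3, 7, 1, 0, 0, 0, 0, 0, 0, 0]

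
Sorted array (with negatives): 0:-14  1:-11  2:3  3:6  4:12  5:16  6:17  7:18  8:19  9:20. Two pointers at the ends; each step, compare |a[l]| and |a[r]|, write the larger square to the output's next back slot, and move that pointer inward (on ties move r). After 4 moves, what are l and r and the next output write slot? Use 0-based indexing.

l=0 r=9: |-14|<=|20| out[9]=400, r--
l=0 r=8: |-14|<=|19| out[8]=361, r--
l=0 r=7: |-14|<=|18| out[7]=324, r--
l=0 r=6: |-14|<=|17| out[6]=289, r--

l=0, r=5, next write slot=5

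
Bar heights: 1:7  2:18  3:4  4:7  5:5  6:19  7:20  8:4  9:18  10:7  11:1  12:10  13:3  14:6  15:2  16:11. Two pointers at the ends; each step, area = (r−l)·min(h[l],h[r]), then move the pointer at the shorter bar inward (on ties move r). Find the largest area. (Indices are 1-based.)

max area = 154

[1,16] min(7,11)*15=105 best=105 * → l++
[2,16] min(18,11)*14=154 best=154 * → r--
[2,15] min(18,2)*13=26 best=154 → r--
[2,14] min(18,6)*12=72 best=154 → r--
[2,13] min(18,3)*11=33 best=154 → r--
[2,12] min(18,10)*10=100 best=154 → r--
[2,11] min(18,1)*9=9 best=154 → r--
[2,10] min(18,7)*8=56 best=154 → r--
[2,9] min(18,18)*7=126 best=154 → r--
[2,8] min(18,4)*6=24 best=154 → r--
[2,7] min(18,20)*5=90 best=154 → l++
[3,7] min(4,20)*4=16 best=154 → l++
[4,7] min(7,20)*3=21 best=154 → l++
[5,7] min(5,20)*2=10 best=154 → l++
[6,7] min(19,20)*1=19 best=154 → l++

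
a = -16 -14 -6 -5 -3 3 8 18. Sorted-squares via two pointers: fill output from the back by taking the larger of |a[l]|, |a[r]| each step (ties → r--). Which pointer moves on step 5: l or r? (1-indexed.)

l

[1,8] |-16|<=|18| out[8]=324 → r--
[1,7] |-16|>|8| out[7]=256 → l++
[2,7] |-14|>|8| out[6]=196 → l++
[3,7] |-6|<=|8| out[5]=64 → r--
[3,6] |-6|>|3| out[4]=36 → l++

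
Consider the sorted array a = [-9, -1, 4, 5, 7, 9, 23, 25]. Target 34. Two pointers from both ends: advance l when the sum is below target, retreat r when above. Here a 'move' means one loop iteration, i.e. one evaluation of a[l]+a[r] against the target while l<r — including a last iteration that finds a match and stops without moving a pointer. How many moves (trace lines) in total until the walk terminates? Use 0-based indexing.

[0,7] -9+25=16 <34 → l++
[1,7] -1+25=24 <34 → l++
[2,7] 4+25=29 <34 → l++
[3,7] 5+25=30 <34 → l++
[4,7] 7+25=32 <34 → l++
[5,7] 9+25=34 → found

6 moves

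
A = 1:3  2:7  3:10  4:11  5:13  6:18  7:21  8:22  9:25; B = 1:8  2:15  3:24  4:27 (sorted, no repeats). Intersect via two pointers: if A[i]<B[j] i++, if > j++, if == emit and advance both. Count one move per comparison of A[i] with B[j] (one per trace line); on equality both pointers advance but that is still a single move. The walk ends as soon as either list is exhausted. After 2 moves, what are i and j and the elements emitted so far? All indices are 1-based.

i=1 j=1: 3<8, i++
i=2 j=1: 7<8, i++

i=3, j=1, emitted=[]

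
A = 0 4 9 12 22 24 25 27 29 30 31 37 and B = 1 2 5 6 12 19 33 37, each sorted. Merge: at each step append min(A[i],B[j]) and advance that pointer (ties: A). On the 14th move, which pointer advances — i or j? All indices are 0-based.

i

i=0 j=0: A[i]=0<=B[j]=1 take 0, i++
i=1 j=0: A[i]=4>B[j]=1 take 1, j++
i=1 j=1: A[i]=4>B[j]=2 take 2, j++
i=1 j=2: A[i]=4<=B[j]=5 take 4, i++
i=2 j=2: A[i]=9>B[j]=5 take 5, j++
i=2 j=3: A[i]=9>B[j]=6 take 6, j++
i=2 j=4: A[i]=9<=B[j]=12 take 9, i++
i=3 j=4: A[i]=12<=B[j]=12 take 12, i++
i=4 j=4: A[i]=22>B[j]=12 take 12, j++
i=4 j=5: A[i]=22>B[j]=19 take 19, j++
i=4 j=6: A[i]=22<=B[j]=33 take 22, i++
i=5 j=6: A[i]=24<=B[j]=33 take 24, i++
i=6 j=6: A[i]=25<=B[j]=33 take 25, i++
i=7 j=6: A[i]=27<=B[j]=33 take 27, i++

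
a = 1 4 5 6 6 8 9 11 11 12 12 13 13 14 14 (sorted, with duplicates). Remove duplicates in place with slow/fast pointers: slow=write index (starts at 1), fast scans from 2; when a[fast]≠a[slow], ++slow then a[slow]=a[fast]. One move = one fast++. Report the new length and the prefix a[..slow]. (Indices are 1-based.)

length 10; prefix = [1, 4, 5, 6, 8, 9, 11, 12, 13, 14]

slow=1 fast=2: a[fast]=4≠a[slow]=1 write a[2]=4, slow++,fast++
slow=2 fast=3: a[fast]=5≠a[slow]=4 write a[3]=5, slow++,fast++
slow=3 fast=4: a[fast]=6≠a[slow]=5 write a[4]=6, slow++,fast++
slow=4 fast=5: a[fast]=6=a[slow] dup, fast++
slow=4 fast=6: a[fast]=8≠a[slow]=6 write a[5]=8, slow++,fast++
slow=5 fast=7: a[fast]=9≠a[slow]=8 write a[6]=9, slow++,fast++
slow=6 fast=8: a[fast]=11≠a[slow]=9 write a[7]=11, slow++,fast++
slow=7 fast=9: a[fast]=11=a[slow] dup, fast++
slow=7 fast=10: a[fast]=12≠a[slow]=11 write a[8]=12, slow++,fast++
slow=8 fast=11: a[fast]=12=a[slow] dup, fast++
slow=8 fast=12: a[fast]=13≠a[slow]=12 write a[9]=13, slow++,fast++
slow=9 fast=13: a[fast]=13=a[slow] dup, fast++
slow=9 fast=14: a[fast]=14≠a[slow]=13 write a[10]=14, slow++,fast++
slow=10 fast=15: a[fast]=14=a[slow] dup, fast++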